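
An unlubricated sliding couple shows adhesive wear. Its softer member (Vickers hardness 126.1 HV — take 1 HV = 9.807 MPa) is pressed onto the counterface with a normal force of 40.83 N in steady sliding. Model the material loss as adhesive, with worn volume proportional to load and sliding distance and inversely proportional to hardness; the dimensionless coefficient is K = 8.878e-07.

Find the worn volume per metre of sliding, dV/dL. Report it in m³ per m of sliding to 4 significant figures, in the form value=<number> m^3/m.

Intermediate values appear rounded — every step carries full precision; rounded once at the end: 4 significant figures.
Convert: Hardness H = 126.1 HV × 9.807 MPa/HV = 1237 MPa = 1.237e+09 Pa.
In SI base units, W = 40.83 N, H = 1.237e+09 Pa, K = 8.878e-07.
Sliding wear rate dV/dL = K·W/H — distance-free: 8.878e-07 · 40.83 / 1.237e+09 = 2.931e-14 m³/m.

value=2.931e-14 m^3/m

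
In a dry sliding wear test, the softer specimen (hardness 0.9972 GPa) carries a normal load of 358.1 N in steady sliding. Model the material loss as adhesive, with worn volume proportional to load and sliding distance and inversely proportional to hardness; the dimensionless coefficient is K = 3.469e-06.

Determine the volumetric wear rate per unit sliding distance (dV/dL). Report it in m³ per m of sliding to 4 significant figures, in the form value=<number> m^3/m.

Every step holds full precision, and quoted intermediates are rounded. Rounded once at the end: four significant digits.
Hardness H = 0.9972 GPa = 9.972e+08 Pa.
Collected in SI base units: W = 358.1 N, H = 9.972e+08 Pa, K = 3.469e-06.
Wear rate dV/dL = K·W/H, so: 3.469e-06 · 358.1 / 9.972e+08 = 1.246e-12 m³/m.

value=1.246e-12 m^3/m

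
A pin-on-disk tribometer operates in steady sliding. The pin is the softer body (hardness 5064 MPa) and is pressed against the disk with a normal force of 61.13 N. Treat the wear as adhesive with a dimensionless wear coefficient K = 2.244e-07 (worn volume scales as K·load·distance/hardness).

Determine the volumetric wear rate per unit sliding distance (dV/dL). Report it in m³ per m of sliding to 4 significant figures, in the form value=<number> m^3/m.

Each operation keeps full precision — printed values are rounded, and one last rounding to four significant figures.
Convert: Hardness H = 5064 MPa = 5.064e+09 Pa.
Restated in SI base units: W = 61.13 N, H = 5.064e+09 Pa, K = 2.244e-07.
The wear rate dV/dL = K·W/H: 2.244e-07 · 61.13 / 5.064e+09 = 2.709e-15 m³/m.

value=2.709e-15 m^3/m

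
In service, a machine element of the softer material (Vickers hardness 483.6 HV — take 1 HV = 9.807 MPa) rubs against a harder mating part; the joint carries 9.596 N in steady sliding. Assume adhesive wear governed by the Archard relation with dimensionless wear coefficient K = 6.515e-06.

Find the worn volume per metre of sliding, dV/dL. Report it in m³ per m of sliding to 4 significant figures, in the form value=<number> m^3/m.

The intermediates are shown rounded; all arithmetic keeps full float precision. Rounded just once to 4 significant figures.
Convert: Hardness H = 483.6 HV × 9.807 MPa/HV = 4743 MPa = 4.743e+09 Pa.
In SI base units, W = 9.596 N, H = 4.743e+09 Pa, K = 6.515e-06.
Wear rate dV/dL = K·W/H, so: 6.515e-06 · 9.596 / 4.743e+09 = 1.318e-14 m³/m.

value=1.318e-14 m^3/m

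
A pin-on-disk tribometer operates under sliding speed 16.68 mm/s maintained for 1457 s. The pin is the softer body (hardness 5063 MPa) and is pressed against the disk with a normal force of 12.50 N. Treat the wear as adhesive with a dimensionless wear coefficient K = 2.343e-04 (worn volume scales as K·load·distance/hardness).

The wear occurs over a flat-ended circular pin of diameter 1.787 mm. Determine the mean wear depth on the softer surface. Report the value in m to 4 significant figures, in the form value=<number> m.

Shown intermediates are rounded, and each operation maintains exact precision, and one last rounding to four significant figures.
Sliding speed v = 16.68 mm/s = 0.01668 m/s. Distance covered L = v·t = 0.01668 m/s × 1457 s = 24.30 m.
Hardness H = 5063 MPa = 5.063e+09 Pa.
Pin diameter d = 1.787 mm = 0.001787 m. Contact area A = π·d²/4 = π·(0.001787 m)²/4 = 2.508e-06 m².
As SI base values: W = 12.50 N, H = 5.063e+09 Pa, K = 2.343e-04.
Wear volume V = K·W·L/H = 2.343e-04 · 12.50 · 24.30 / 5.063e+09 = 1.406e-11 m³.
Mean depth h = V/A = 1.406e-11 / 2.508e-06 = 5.605e-06 m.

value=5.605e-06 m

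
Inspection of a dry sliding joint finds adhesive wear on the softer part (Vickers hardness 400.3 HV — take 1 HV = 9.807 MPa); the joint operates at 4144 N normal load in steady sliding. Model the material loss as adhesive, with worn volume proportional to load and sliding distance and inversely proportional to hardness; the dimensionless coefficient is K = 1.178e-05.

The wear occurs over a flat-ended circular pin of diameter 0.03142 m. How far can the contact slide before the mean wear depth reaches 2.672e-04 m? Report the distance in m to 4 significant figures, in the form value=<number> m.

value=1.666e+04 m

All working math runs at full precision, and shown intermediates are rounded. Rounded just once, at 4 significant digits.
Hardness H = 400.3 HV × 9.807 MPa/HV = 3926 MPa = 3.926e+09 Pa.
Contact area A = π·d²/4 = π·(0.03142 m)²/4 = 7.754e-04 m².
Expressed in SI base units: W = 4144 N, H = 3.926e+09 Pa, K = 1.178e-05.
Permissible volume V_lim = h_lim·A = 2.672e-04 · 7.754e-04 = 2.072e-07 m³.
Sliding life L = V_lim·H/(K·W) = 2.072e-07 · 3.926e+09 / (1.178e-05 · 4144) = 1.666e+04 m.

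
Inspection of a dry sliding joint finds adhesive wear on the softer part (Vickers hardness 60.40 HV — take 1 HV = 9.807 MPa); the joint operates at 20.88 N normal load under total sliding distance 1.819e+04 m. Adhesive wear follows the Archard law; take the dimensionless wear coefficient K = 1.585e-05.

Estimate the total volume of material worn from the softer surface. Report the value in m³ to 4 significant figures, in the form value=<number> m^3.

The intermediates are displayed rounded — all working math keeps exact precision. Rounded just once to 4 significant figures.
Hardness H = 60.40 HV × 9.807 MPa/HV = 592.3 MPa = 5.923e+08 Pa.
In SI base units, W = 20.88 N, H = 5.923e+08 Pa, K = 1.585e-05.
Apply Archard: V = K·W·L/H = 1.585e-05 · 20.88 · 1.819e+04 / 5.923e+08 = 1.016e-08 m³.

value=1.016e-08 m^3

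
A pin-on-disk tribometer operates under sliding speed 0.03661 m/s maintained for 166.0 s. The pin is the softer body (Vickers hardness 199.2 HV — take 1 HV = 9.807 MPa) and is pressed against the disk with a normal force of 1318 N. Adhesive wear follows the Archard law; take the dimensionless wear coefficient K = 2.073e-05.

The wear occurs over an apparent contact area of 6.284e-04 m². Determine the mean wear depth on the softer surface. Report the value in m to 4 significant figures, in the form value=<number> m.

All working math runs at exact precision. Printed values are rounded; a lone final rounding: 4 significant figures.
Total distance L = v·t = 0.03661 m/s × 166.0 s = 6.077 m.
Hardness H = 199.2 HV × 9.807 MPa/HV = 1954 MPa = 1.954e+09 Pa.
SI base units throughout: W = 1318 N, H = 1.954e+09 Pa, K = 2.073e-05.
Archard volume V = K·W·L/H = 2.073e-05 · 1318 · 6.077 / 1.954e+09 = 8.500e-11 m³.
Mean depth h = V/A = 8.500e-11 / 6.284e-04 = 1.353e-07 m.

value=1.353e-07 m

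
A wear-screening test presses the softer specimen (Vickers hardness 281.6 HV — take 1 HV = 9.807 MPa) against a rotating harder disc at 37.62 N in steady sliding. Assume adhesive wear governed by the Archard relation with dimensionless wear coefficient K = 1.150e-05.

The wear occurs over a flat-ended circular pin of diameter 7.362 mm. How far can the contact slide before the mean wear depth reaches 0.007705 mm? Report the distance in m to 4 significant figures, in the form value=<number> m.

Every step carries exact precision — intermediate values are displayed rounded, and one last rounding, at 4 significant figures.
Convert: Hardness H = 281.6 HV × 9.807 MPa/HV = 2762 MPa = 2.762e+09 Pa.
Convert: Pin diameter d = 7.362 mm = 0.007362 m. Contact area A = π·d²/4 = π·(0.007362 m)²/4 = 4.257e-05 m².
Convert: Depth limit h_lim = 0.007705 mm = 7.705e-06 m.
Working in SI base units: W = 37.62 N, H = 2.762e+09 Pa, K = 1.150e-05.
Volume at the limit: V_lim = h_lim·A = 7.705e-06 · 4.257e-05 = 3.280e-10 m³.
Life L = V_lim·H/(K·W) = 3.280e-10 · 2.762e+09 / (1.150e-05 · 37.62) = 2094 m.

value=2094 m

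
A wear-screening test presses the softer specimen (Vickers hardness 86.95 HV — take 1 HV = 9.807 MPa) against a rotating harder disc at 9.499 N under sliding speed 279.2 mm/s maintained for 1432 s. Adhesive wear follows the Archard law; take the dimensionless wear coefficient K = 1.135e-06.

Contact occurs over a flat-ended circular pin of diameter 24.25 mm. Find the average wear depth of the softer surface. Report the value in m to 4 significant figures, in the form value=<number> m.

The computation keeps exact precision. Displayed values are rounded — rounded just once, at four significant figures.
Convert: Sliding speed v = 279.2 mm/s = 0.2792 m/s. Sliding distance L = v·t = 0.2792 m/s × 1432 s = 399.8 m.
Convert: Hardness H = 86.95 HV × 9.807 MPa/HV = 852.7 MPa = 8.527e+08 Pa.
Convert: Pin diameter d = 24.25 mm = 0.02425 m. Contact area A = π·d²/4 = π·(0.02425 m)²/4 = 4.619e-04 m².
In SI base units, W = 9.499 N, H = 8.527e+08 Pa, K = 1.135e-06.
The Archard volume V = K·W·L/H = 1.135e-06 · 9.499 · 399.8 / 8.527e+08 = 5.055e-12 m³.
Depth h = V/A = 5.055e-12 / 4.619e-04 = 1.094e-08 m.

value=1.094e-08 m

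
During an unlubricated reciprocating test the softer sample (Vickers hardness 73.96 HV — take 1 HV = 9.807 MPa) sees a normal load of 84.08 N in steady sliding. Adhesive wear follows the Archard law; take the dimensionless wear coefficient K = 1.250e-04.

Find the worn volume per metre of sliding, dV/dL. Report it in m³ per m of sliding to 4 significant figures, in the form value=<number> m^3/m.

value=1.449e-11 m^3/m

Intermediate values appear rounded — each operation carries full float precision. Rounded just once: 4 significant figures.
Hardness H = 73.96 HV × 9.807 MPa/HV = 725.3 MPa = 7.253e+08 Pa.
Working in SI base units: W = 84.08 N, H = 7.253e+08 Pa, K = 1.250e-04.
Sliding wear rate dV/dL = K·W/H, so: 1.250e-04 · 84.08 / 7.253e+08 = 1.449e-11 m³/m.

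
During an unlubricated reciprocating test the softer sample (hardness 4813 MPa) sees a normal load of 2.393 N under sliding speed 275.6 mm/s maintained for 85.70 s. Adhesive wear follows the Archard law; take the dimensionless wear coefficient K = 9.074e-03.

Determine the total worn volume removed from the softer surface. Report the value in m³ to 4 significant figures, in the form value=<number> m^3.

value=1.066e-10 m^3

The computation holds exact precision; the intermediates appear rounded — a lone final rounding, at 4 significant digits.
Convert: Sliding speed v = 275.6 mm/s = 0.2756 m/s. Distance covered L = v·t = 0.2756 m/s × 85.70 s = 23.62 m.
Convert: Hardness H = 4813 MPa = 4.813e+09 Pa.
SI base units throughout: W = 2.393 N, H = 4.813e+09 Pa, K = 9.074e-03.
Archard relation: V = K·W·L/H = 9.074e-03 · 2.393 · 23.62 / 4.813e+09 = 1.066e-10 m³.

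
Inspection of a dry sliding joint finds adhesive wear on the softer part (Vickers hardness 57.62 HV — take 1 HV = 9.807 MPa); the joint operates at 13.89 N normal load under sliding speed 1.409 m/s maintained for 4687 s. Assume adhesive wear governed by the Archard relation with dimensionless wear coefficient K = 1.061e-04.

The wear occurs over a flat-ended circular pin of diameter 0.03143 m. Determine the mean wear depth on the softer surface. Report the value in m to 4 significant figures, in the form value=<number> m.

value=2.220e-05 m

The intermediates appear rounded. The algebra runs at full precision; one final rounding to 4 significant digits.
Sliding distance L = v·t = 1.409 m/s × 4687 s = 6604 m.
Hardness H = 57.62 HV × 9.807 MPa/HV = 565.1 MPa = 5.651e+08 Pa.
Contact area A = π·d²/4 = π·(0.03143 m)²/4 = 7.759e-04 m².
In SI base units, W = 13.89 N, H = 5.651e+08 Pa, K = 1.061e-04.
Worn volume V = K·W·L/H = 1.061e-04 · 13.89 · 6604 / 5.651e+08 = 1.722e-08 m³.
Depth of wear h = V/A = 1.722e-08 / 7.759e-04 = 2.220e-05 m.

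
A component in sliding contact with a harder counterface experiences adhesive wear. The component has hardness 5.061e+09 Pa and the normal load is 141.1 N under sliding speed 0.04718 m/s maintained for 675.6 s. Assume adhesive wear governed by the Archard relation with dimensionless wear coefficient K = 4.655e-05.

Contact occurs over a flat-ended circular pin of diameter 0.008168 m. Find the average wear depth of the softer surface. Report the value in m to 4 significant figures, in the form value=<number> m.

Every step holds full float precision — intermediate values are printed rounded. Rounded once at the end, at 4 significant figures.
Distance L = v·t = 0.04718 m/s × 675.6 s = 31.87 m.
Contact area A = π·d²/4 = π·(0.008168 m)²/4 = 5.240e-05 m².
As SI base values: W = 141.1 N, H = 5.061e+09 Pa, K = 4.655e-05.
Apply Archard: V = K·W·L/H = 4.655e-05 · 141.1 · 31.87 / 5.061e+09 = 4.137e-11 m³.
Mean wear depth h = V/A = 4.137e-11 / 5.240e-05 = 7.895e-07 m.

value=7.895e-07 m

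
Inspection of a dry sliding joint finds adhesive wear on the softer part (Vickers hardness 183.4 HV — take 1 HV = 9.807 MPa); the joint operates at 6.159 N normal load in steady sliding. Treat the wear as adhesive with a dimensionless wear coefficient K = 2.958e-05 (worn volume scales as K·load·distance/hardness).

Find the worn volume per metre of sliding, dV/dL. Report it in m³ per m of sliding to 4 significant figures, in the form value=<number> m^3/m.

The intermediates are shown rounded, and all arithmetic keeps full precision — one last rounding to four significant digits.
Hardness H = 183.4 HV × 9.807 MPa/HV = 1799 MPa = 1.799e+09 Pa.
Expressed in SI base units: W = 6.159 N, H = 1.799e+09 Pa, K = 2.958e-05.
Sliding wear rate dV/dL = K·W/H, per unit distance: 2.958e-05 · 6.159 / 1.799e+09 = 1.013e-13 m³/m.

value=1.013e-13 m^3/m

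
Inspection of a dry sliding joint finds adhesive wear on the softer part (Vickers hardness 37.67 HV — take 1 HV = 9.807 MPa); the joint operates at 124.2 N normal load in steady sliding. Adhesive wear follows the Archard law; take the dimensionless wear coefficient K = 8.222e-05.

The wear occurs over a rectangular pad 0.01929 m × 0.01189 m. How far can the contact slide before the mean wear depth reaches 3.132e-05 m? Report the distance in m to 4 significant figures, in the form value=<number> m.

value=259.9 m

The intermediates are printed rounded — the algebra holds exact precision. Rounded just once: 4 significant figures.
Convert: Hardness H = 37.67 HV × 9.807 MPa/HV = 369.4 MPa = 3.694e+08 Pa.
Convert: Contact area A = 0.01929 m × 0.01189 m = 2.294e-04 m².
Collected in SI base units: W = 124.2 N, H = 3.694e+08 Pa, K = 8.222e-05.
Allowed volume V_lim = h_lim·A = 3.132e-05 · 2.294e-04 = 7.183e-09 m³.
So the life L = V_lim·H/(K·W) = 7.183e-09 · 3.694e+08 / (8.222e-05 · 124.2) = 259.9 m.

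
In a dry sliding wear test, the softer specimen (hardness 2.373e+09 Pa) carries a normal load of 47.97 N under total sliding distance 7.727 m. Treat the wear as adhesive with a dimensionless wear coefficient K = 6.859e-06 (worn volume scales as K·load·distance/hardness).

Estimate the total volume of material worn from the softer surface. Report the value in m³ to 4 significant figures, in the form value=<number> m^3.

value=1.071e-12 m^3

The algebra carries full precision; the intermediates are printed rounded, and rounded just once: 4 significant digits.
Working in SI base units: W = 47.97 N, H = 2.373e+09 Pa, K = 6.859e-06.
Wear volume V = K·W·L/H = 6.859e-06 · 47.97 · 7.727 / 2.373e+09 = 1.071e-12 m³.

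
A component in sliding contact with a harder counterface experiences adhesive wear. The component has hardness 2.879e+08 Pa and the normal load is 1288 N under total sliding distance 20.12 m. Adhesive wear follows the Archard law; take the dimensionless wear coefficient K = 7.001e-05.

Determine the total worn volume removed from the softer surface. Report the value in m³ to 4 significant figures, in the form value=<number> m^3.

value=6.302e-09 m^3

Intermediates are printed rounded, and all arithmetic maintains full float precision, and a single final rounding, at 4 significant figures.
SI base units throughout: W = 1288 N, H = 2.879e+08 Pa, K = 7.001e-05.
Wear volume V = K·W·L/H = 7.001e-05 · 1288 · 20.12 / 2.879e+08 = 6.302e-09 m³.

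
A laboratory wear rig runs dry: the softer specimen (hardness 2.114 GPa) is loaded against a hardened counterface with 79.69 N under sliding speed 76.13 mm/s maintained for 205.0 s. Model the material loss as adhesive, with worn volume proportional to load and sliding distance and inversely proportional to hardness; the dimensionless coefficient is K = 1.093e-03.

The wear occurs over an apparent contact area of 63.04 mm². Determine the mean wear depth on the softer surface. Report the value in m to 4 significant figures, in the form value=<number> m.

The algebra holds full float precision, and intermediates are shown rounded — rounded once at the end to four significant figures.
Convert: Sliding speed v = 76.13 mm/s = 0.07613 m/s. Sliding distance L = v·t = 0.07613 m/s × 205.0 s = 15.61 m.
Convert: Hardness H = 2.114 GPa = 2.114e+09 Pa.
Convert: Contact area A = 63.04 mm² = 6.304e-05 m².
Restated in SI base units: W = 79.69 N, H = 2.114e+09 Pa, K = 1.093e-03.
Archard volume V = K·W·L/H = 1.093e-03 · 79.69 · 15.61 / 2.114e+09 = 6.430e-10 m³.
Average depth h = V/A = 6.430e-10 / 6.304e-05 = 1.020e-05 m.

value=1.020e-05 m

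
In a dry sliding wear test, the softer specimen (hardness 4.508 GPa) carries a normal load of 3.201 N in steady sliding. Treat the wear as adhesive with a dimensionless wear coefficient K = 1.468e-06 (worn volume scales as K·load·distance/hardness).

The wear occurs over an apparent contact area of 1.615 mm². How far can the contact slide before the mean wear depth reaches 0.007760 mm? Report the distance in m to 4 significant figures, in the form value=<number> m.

value=1.202e+04 m

Each operation carries full float precision; intermediate values are displayed rounded; a lone final rounding, at 4 significant digits.
Convert: Hardness H = 4.508 GPa = 4.508e+09 Pa.
Convert: Contact area A = 1.615 mm² = 1.615e-06 m².
Convert: Depth limit h_lim = 0.007760 mm = 7.760e-06 m.
As SI base values: W = 3.201 N, H = 4.508e+09 Pa, K = 1.468e-06.
Limit volume V_lim = h_lim·A = 7.760e-06 · 1.615e-06 = 1.253e-11 m³.
Thus life L = V_lim·H/(K·W) = 1.253e-11 · 4.508e+09 / (1.468e-06 · 3.201) = 1.202e+04 m.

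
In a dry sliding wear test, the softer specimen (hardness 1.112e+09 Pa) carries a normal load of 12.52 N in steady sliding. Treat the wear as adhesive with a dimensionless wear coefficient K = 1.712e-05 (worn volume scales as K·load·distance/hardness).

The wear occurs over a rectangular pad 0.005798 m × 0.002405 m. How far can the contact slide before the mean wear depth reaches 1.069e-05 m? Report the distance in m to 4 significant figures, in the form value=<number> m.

Every step carries exact precision — intermediate values appear rounded — a lone final rounding to 4 significant digits.
Convert: Contact area A = 0.005798 m × 0.002405 m = 1.394e-05 m².
Collected in SI base units: W = 12.52 N, H = 1.112e+09 Pa, K = 1.712e-05.
Limit volume V_lim = h_lim·A = 1.069e-05 · 1.394e-05 = 1.491e-10 m³.
Sliding life L = V_lim·H/(K·W) = 1.491e-10 · 1.112e+09 / (1.712e-05 · 12.52) = 773.3 m.

value=773.3 m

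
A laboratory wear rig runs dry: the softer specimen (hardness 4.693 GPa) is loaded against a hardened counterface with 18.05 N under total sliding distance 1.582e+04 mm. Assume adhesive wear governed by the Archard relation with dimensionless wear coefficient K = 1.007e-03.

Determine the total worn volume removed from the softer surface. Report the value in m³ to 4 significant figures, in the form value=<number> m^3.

value=6.127e-11 m^3

All arithmetic keeps full precision, and intermediates are displayed rounded — a lone final rounding: four significant digits.
Convert: Distance L = 1.582e+04 mm = 15.82 m.
Convert: Hardness H = 4.693 GPa = 4.693e+09 Pa.
SI base units throughout: W = 18.05 N, H = 4.693e+09 Pa, K = 1.007e-03.
Wear volume V = K·W·L/H = 1.007e-03 · 18.05 · 15.82 / 4.693e+09 = 6.127e-11 m³.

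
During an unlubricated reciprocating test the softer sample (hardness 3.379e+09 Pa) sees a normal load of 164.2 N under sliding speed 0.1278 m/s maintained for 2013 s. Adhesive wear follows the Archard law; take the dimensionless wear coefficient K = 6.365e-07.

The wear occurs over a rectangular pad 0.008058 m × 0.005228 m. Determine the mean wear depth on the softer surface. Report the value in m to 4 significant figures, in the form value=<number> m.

value=1.889e-07 m

Intermediate values are shown rounded, and the algebra maintains exact precision; a lone final rounding: four significant figures.
Distance covered L = v·t = 0.1278 m/s × 2013 s = 257.3 m.
Contact area A = 0.008058 m × 0.005228 m = 4.213e-05 m².
In SI base units, W = 164.2 N, H = 3.379e+09 Pa, K = 6.365e-07.
Apply Archard: V = K·W·L/H = 6.365e-07 · 164.2 · 257.3 / 3.379e+09 = 7.957e-12 m³.
Mean depth h = V/A = 7.957e-12 / 4.213e-05 = 1.889e-07 m.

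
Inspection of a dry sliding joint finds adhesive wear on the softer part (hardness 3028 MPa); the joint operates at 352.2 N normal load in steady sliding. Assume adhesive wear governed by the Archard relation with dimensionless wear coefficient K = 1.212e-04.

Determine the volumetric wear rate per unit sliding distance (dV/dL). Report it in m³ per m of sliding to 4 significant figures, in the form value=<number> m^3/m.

value=1.410e-11 m^3/m

Intermediates are printed rounded, and the computation keeps full precision. Rounded once at the end to 4 significant figures.
Convert: Hardness H = 3028 MPa = 3.028e+09 Pa.
In SI base units: W = 352.2 N, H = 3.028e+09 Pa, K = 1.212e-04.
Volumetric rate dV/dL = K·W/H (independent of L): 1.212e-04 · 352.2 / 3.028e+09 = 1.410e-11 m³/m.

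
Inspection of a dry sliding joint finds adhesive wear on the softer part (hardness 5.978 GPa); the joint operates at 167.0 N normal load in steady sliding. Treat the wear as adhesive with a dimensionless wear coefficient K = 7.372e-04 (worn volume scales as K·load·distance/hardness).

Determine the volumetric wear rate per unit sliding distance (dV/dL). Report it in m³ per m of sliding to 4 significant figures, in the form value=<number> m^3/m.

value=2.059e-11 m^3/m

Printed values are rounded, and each operation carries full float precision. Rounded just once: four significant digits.
Hardness H = 5.978 GPa = 5.978e+09 Pa.
SI base units throughout: W = 167.0 N, H = 5.978e+09 Pa, K = 7.372e-04.
Volumetric rate dV/dL = K·W/H: 7.372e-04 · 167.0 / 5.978e+09 = 2.059e-11 m³/m.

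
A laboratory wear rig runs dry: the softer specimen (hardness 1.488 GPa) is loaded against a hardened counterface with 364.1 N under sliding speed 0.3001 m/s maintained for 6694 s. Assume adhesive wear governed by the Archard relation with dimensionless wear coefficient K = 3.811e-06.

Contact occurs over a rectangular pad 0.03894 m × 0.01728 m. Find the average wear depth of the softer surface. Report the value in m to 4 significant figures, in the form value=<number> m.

value=2.784e-06 m

The algebra keeps exact precision; intermediates appear rounded, and a lone final rounding: four significant figures.
Total distance L = v·t = 0.3001 m/s × 6694 s = 2009 m.
Hardness H = 1.488 GPa = 1.488e+09 Pa.
Contact area A = 0.03894 m × 0.01728 m = 6.729e-04 m².
SI base units throughout: W = 364.1 N, H = 1.488e+09 Pa, K = 3.811e-06.
Volume removed: V = K·W·L/H = 3.811e-06 · 364.1 · 2009 / 1.488e+09 = 1.873e-09 m³.
Mean wear depth h = V/A = 1.873e-09 / 6.729e-04 = 2.784e-06 m.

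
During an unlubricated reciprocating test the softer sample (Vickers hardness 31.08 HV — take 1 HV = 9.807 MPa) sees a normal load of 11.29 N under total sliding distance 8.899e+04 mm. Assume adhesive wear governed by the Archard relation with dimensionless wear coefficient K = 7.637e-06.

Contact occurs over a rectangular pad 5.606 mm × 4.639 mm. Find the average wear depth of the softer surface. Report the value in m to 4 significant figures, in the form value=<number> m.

value=9.680e-07 m

All working math carries exact precision; the intermediates are shown rounded — one final rounding to four significant digits.
Convert: Distance covered L = 8.899e+04 mm = 88.99 m.
Convert: Hardness H = 31.08 HV × 9.807 MPa/HV = 304.8 MPa = 3.048e+08 Pa.
Convert: Pad sides 5.606 mm × 4.639 mm = 0.005606 m × 0.004639 m. Contact area A = 0.005606 m × 0.004639 m = 2.601e-05 m².
As SI base values: W = 11.29 N, H = 3.048e+08 Pa, K = 7.637e-06.
Volume removed: V = K·W·L/H = 7.637e-06 · 11.29 · 88.99 / 3.048e+08 = 2.517e-11 m³.
Depth h = V/A = 2.517e-11 / 2.601e-05 = 9.680e-07 m.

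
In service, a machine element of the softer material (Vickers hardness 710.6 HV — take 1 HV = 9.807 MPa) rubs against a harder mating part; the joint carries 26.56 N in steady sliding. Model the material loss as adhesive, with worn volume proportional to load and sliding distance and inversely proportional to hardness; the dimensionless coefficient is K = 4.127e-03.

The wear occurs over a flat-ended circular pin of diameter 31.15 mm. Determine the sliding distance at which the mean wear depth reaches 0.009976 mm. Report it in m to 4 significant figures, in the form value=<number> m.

value=483.3 m

Each operation maintains full precision — the intermediates are printed rounded. Rounded just once: four significant digits.
Convert: Hardness H = 710.6 HV × 9.807 MPa/HV = 6969 MPa = 6.969e+09 Pa.
Convert: Pin diameter d = 31.15 mm = 0.03115 m. Contact area A = π·d²/4 = π·(0.03115 m)²/4 = 7.621e-04 m².
Convert: Depth limit h_lim = 0.009976 mm = 9.976e-06 m.
In SI base units, W = 26.56 N, H = 6.969e+09 Pa, K = 4.127e-03.
Permissible volume V_lim = h_lim·A = 9.976e-06 · 7.621e-04 = 7.603e-09 m³.
Sliding life L = V_lim·H/(K·W) = 7.603e-09 · 6.969e+09 / (4.127e-03 · 26.56) = 483.3 m.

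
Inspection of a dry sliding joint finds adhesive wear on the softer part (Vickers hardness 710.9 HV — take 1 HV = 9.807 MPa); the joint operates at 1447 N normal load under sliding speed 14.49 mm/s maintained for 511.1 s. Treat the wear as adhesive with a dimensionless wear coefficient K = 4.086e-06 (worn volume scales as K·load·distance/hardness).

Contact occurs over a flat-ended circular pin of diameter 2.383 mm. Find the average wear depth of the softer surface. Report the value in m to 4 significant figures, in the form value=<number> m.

The algebra keeps exact precision. Intermediates are shown rounded. Rounded just once to four significant figures.
Convert: Sliding speed v = 14.49 mm/s = 0.01449 m/s. Total distance L = v·t = 0.01449 m/s × 511.1 s = 7.406 m.
Convert: Hardness H = 710.9 HV × 9.807 MPa/HV = 6972 MPa = 6.972e+09 Pa.
Convert: Pin diameter d = 2.383 mm = 0.002383 m. Contact area A = π·d²/4 = π·(0.002383 m)²/4 = 4.460e-06 m².
Expressed in SI base units: W = 1447 N, H = 6.972e+09 Pa, K = 4.086e-06.
By Archard's law, V = K·W·L/H = 4.086e-06 · 1447 · 7.406 / 6.972e+09 = 6.281e-12 m³.
Depth of wear h = V/A = 6.281e-12 / 4.460e-06 = 1.408e-06 m.

value=1.408e-06 m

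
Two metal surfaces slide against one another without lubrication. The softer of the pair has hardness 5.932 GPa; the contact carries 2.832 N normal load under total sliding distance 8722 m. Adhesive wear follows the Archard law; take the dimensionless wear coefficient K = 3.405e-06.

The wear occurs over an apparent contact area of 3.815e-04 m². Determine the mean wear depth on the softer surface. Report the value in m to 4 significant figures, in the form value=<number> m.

Intermediate values appear rounded; all working math carries exact precision, and a lone final rounding: 4 significant figures.
Hardness H = 5.932 GPa = 5.932e+09 Pa.
Restated in SI base units: W = 2.832 N, H = 5.932e+09 Pa, K = 3.405e-06.
Worn volume V = K·W·L/H = 3.405e-06 · 2.832 · 8722 / 5.932e+09 = 1.418e-11 m³.
Depth of wear h = V/A = 1.418e-11 / 3.815e-04 = 3.716e-08 m.

value=3.716e-08 m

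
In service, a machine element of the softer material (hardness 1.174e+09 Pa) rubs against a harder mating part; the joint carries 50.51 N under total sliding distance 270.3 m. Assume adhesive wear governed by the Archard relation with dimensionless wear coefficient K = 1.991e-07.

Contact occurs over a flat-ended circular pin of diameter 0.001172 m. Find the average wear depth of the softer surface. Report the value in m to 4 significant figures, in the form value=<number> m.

value=2.146e-06 m

Intermediate values are printed rounded, and the algebra runs at full precision — a lone final rounding to four significant figures.
Contact area A = π·d²/4 = π·(0.001172 m)²/4 = 1.079e-06 m².
Working in SI base units: W = 50.51 N, H = 1.174e+09 Pa, K = 1.991e-07.
Apply Archard: V = K·W·L/H = 1.991e-07 · 50.51 · 270.3 / 1.174e+09 = 2.315e-12 m³.
Wear depth h = V/A = 2.315e-12 / 1.079e-06 = 2.146e-06 m.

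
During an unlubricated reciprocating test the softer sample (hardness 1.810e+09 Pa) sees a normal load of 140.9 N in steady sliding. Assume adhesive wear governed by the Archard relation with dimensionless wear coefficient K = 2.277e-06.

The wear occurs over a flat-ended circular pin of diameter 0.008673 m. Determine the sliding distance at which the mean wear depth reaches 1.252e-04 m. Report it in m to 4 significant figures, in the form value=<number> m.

value=4.173e+04 m

The intermediates are shown rounded. Each operation keeps full precision, and a lone final rounding: four significant digits.
Contact area A = π·d²/4 = π·(0.008673 m)²/4 = 5.908e-05 m².
SI base units throughout: W = 140.9 N, H = 1.810e+09 Pa, K = 2.277e-06.
Permissible volume V_lim = h_lim·A = 1.252e-04 · 5.908e-05 = 7.397e-09 m³.
Sliding life L = V_lim·H/(K·W) = 7.397e-09 · 1.810e+09 / (2.277e-06 · 140.9) = 4.173e+04 m.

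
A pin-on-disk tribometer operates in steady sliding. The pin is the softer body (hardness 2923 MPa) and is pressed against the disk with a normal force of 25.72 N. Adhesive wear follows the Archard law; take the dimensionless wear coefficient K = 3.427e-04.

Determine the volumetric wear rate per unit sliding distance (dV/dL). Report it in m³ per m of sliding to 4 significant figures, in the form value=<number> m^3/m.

value=3.015e-12 m^3/m

Each operation keeps exact precision; the intermediates are shown rounded; rounded once at the end to four significant figures.
Convert: Hardness H = 2923 MPa = 2.923e+09 Pa.
As SI base values: W = 25.72 N, H = 2.923e+09 Pa, K = 3.427e-04.
Volumetric rate dV/dL = K·W/H (no L dependence): 3.427e-04 · 25.72 / 2.923e+09 = 3.015e-12 m³/m.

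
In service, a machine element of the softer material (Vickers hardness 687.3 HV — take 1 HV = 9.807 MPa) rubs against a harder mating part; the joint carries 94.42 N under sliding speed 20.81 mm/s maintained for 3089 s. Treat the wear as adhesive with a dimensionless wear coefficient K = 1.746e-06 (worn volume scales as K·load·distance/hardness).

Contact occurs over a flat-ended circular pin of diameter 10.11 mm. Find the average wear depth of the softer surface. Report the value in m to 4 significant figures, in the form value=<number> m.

The intermediates are displayed rounded; all working math keeps exact precision, and one last rounding, at four significant figures.
Sliding speed v = 20.81 mm/s = 0.02081 m/s. The distance L = v·t = 0.02081 m/s × 3089 s = 64.28 m.
Hardness H = 687.3 HV × 9.807 MPa/HV = 6740 MPa = 6.740e+09 Pa.
Pin diameter d = 10.11 mm = 0.01011 m. Contact area A = π·d²/4 = π·(0.01011 m)²/4 = 8.028e-05 m².
Collected in SI base units: W = 94.42 N, H = 6.740e+09 Pa, K = 1.746e-06.
Wear volume V = K·W·L/H = 1.746e-06 · 94.42 · 64.28 / 6.740e+09 = 1.572e-12 m³.
Average depth h = V/A = 1.572e-12 / 8.028e-05 = 1.958e-08 m.

value=1.958e-08 m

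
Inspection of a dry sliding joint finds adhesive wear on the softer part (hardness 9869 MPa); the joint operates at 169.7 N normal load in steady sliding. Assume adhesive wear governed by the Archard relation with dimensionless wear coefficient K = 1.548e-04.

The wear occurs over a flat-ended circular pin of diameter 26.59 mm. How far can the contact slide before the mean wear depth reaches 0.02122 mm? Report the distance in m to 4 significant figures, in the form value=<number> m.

value=4427 m

All arithmetic runs at full float precision, and intermediate values appear rounded; one last rounding: four significant digits.
Hardness H = 9869 MPa = 9.869e+09 Pa.
Pin diameter d = 26.59 mm = 0.02659 m. Contact area A = π·d²/4 = π·(0.02659 m)²/4 = 5.553e-04 m².
Depth limit h_lim = 0.02122 mm = 2.122e-05 m.
In SI base units, W = 169.7 N, H = 9.869e+09 Pa, K = 1.548e-04.
Permissible volume V_lim = h_lim·A = 2.122e-05 · 5.553e-04 = 1.178e-08 m³.
Inverting, life L = V_lim·H/(K·W) = 1.178e-08 · 9.869e+09 / (1.548e-04 · 169.7) = 4427 m.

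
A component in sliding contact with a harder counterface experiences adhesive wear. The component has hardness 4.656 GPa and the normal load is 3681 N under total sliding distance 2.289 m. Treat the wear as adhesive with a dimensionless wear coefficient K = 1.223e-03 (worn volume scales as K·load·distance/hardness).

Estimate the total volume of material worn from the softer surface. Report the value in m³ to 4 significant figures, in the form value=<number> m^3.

Quoted intermediates are rounded — the algebra maintains exact precision — rounded once at the end, at four significant figures.
Hardness H = 4.656 GPa = 4.656e+09 Pa.
Collected in SI base units: W = 3681 N, H = 4.656e+09 Pa, K = 1.223e-03.
Volume removed: V = K·W·L/H = 1.223e-03 · 3681 · 2.289 / 4.656e+09 = 2.213e-09 m³.

value=2.213e-09 m^3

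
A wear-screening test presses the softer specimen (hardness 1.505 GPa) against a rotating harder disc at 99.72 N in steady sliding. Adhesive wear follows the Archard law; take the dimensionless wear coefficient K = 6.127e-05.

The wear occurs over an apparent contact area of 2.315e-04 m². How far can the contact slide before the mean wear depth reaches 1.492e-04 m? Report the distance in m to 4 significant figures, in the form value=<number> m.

value=8508 m

Intermediate values are displayed rounded — each operation keeps full precision, and one final rounding: 4 significant figures.
Hardness H = 1.505 GPa = 1.505e+09 Pa.
Expressed in SI base units: W = 99.72 N, H = 1.505e+09 Pa, K = 6.127e-05.
Allowed volume V_lim = h_lim·A = 1.492e-04 · 2.315e-04 = 3.454e-08 m³.
Thus life L = V_lim·H/(K·W) = 3.454e-08 · 1.505e+09 / (6.127e-05 · 99.72) = 8508 m.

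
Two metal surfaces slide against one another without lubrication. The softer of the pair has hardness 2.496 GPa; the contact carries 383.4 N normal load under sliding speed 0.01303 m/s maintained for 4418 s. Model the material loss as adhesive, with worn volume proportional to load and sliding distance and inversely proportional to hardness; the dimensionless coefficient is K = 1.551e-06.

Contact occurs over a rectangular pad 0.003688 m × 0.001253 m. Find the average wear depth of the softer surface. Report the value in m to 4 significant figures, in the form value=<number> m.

value=2.968e-06 m

Intermediates appear rounded. The algebra runs at full float precision. Rounded just once to 4 significant digits.
Convert: Sliding distance L = v·t = 0.01303 m/s × 4418 s = 57.57 m.
Convert: Hardness H = 2.496 GPa = 2.496e+09 Pa.
Convert: Contact area A = 0.003688 m × 0.001253 m = 4.621e-06 m².
Working in SI base units: W = 383.4 N, H = 2.496e+09 Pa, K = 1.551e-06.
The Archard volume V = K·W·L/H = 1.551e-06 · 383.4 · 57.57 / 2.496e+09 = 1.371e-11 m³.
Mean depth h = V/A = 1.371e-11 / 4.621e-06 = 2.968e-06 m.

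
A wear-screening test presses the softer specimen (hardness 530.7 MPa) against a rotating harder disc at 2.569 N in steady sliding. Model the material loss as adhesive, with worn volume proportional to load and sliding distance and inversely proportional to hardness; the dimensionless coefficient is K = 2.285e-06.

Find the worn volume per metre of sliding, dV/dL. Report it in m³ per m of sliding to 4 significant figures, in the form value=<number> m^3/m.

Intermediates appear rounded, and the algebra keeps full float precision. Rounded once at the end to 4 significant digits.
Convert: Hardness H = 530.7 MPa = 5.307e+08 Pa.
Restated in SI base units: W = 2.569 N, H = 5.307e+08 Pa, K = 2.285e-06.
Rate of wear dV/dL = K·W/H, per unit distance: 2.285e-06 · 2.569 / 5.307e+08 = 1.106e-14 m³/m.

value=1.106e-14 m^3/m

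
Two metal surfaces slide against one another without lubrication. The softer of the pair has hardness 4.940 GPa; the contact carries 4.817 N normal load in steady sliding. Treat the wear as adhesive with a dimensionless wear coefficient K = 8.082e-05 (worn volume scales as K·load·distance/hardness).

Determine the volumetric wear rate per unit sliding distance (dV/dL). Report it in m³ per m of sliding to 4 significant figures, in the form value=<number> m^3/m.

The algebra carries full float precision. Displayed values are rounded, and rounded just once: four significant figures.
Convert: Hardness H = 4.940 GPa = 4.940e+09 Pa.
Collected in SI base units: W = 4.817 N, H = 4.940e+09 Pa, K = 8.082e-05.
Sliding wear rate dV/dL = K·W/H (independent of L): 8.082e-05 · 4.817 / 4.940e+09 = 7.881e-14 m³/m.

value=7.881e-14 m^3/m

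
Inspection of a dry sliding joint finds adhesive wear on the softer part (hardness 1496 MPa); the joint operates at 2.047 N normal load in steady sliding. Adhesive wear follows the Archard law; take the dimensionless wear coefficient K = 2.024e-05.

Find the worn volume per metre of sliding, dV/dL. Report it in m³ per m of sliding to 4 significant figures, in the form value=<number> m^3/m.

The intermediates are displayed rounded; the algebra runs at full float precision, and rounded once at the end, at 4 significant digits.
Hardness H = 1496 MPa = 1.496e+09 Pa.
Restated in SI base units: W = 2.047 N, H = 1.496e+09 Pa, K = 2.024e-05.
Sliding wear rate dV/dL = K·W/H, per unit distance: 2.024e-05 · 2.047 / 1.496e+09 = 2.769e-14 m³/m.

value=2.769e-14 m^3/m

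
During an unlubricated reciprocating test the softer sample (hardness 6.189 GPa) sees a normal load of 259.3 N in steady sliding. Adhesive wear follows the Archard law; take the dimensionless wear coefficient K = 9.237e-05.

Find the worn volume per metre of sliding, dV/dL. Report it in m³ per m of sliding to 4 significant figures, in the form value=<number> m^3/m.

Intermediate values are printed rounded, and all working math runs at full precision. Rounded once at the end, at four significant digits.
Hardness H = 6.189 GPa = 6.189e+09 Pa.
In SI base units: W = 259.3 N, H = 6.189e+09 Pa, K = 9.237e-05.
Wear rate dV/dL = K·W/H (no L dependence): 9.237e-05 · 259.3 / 6.189e+09 = 3.870e-12 m³/m.

value=3.870e-12 m^3/m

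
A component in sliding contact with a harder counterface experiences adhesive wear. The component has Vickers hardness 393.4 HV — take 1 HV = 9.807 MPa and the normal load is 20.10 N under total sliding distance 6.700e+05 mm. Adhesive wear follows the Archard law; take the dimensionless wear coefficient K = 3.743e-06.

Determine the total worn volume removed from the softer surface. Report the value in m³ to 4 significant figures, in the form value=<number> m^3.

The intermediates are shown rounded — all arithmetic holds exact precision. Rounded just once, at four significant figures.
Convert: Total distance L = 6.700e+05 mm = 670.0 m.
Convert: Hardness H = 393.4 HV × 9.807 MPa/HV = 3858 MPa = 3.858e+09 Pa.
In SI base units, W = 20.10 N, H = 3.858e+09 Pa, K = 3.743e-06.
The Archard volume V = K·W·L/H = 3.743e-06 · 20.10 · 670.0 / 3.858e+09 = 1.307e-11 m³.

value=1.307e-11 m^3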